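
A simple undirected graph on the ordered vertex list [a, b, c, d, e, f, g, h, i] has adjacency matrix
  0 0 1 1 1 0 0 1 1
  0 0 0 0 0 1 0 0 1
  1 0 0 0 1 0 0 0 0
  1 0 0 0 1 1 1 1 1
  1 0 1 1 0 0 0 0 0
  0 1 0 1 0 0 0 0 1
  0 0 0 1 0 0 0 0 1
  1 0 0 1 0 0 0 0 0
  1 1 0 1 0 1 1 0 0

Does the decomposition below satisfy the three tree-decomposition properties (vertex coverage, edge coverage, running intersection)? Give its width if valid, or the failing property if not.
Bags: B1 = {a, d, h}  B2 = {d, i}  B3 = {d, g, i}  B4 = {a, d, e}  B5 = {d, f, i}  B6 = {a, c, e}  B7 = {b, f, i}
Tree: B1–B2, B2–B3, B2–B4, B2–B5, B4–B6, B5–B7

No — edge (a,i) lies in no bag.

A tree decomposition must satisfy three properties: every vertex lies in some bag; for every edge, both endpoints lie together in some bag; and for every vertex, the bags containing it form a connected subtree. Here edge (a,i) lies in no bag, so the decomposition is invalid.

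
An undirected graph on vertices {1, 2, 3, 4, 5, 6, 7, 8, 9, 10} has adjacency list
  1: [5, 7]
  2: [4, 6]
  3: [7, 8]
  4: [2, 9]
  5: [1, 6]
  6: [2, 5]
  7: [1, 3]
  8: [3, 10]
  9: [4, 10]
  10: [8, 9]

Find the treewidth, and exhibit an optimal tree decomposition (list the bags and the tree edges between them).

Treewidth 2.
One such decomposition:
Bags: B1 = {2, 5, 6}  B2 = {1, 2, 5}  B3 = {1, 2, 7}  B4 = {2, 3, 7}  B5 = {2, 3, 8}  B6 = {2, 8, 10}  B7 = {2, 9, 10}  B8 = {2, 4, 9}
Tree: B1–B2, B2–B3, B3–B4, B4–B5, B5–B6, B6–B7, B7–B8

Every bag has size at most 3, so the width is 3 − 1 = 2 and tw(G) ≤ 2. For the lower bound, G contains the cycle 2–6–5–1–7–3–8–10–9–4–2, so G is not a forest; only forests have treewidth ≤ 1, hence tw(G) ≥ 2. Combining the bounds, tw(G) = 2.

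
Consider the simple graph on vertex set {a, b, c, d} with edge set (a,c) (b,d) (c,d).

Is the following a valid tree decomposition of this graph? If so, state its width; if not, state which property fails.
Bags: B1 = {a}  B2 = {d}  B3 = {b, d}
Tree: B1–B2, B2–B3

No — vertex c appears in no bag.

A tree decomposition must satisfy three properties: every vertex lies in some bag; for every edge, both endpoints lie together in some bag; and for every vertex, the bags containing it form a connected subtree. Here vertex c appears in no bag, so the decomposition is invalid.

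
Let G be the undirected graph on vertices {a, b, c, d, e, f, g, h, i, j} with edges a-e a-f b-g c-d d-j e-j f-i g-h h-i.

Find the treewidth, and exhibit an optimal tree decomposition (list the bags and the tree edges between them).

Treewidth 1.
One optimal decomposition is:
Bags: B1 = {b, g}  B2 = {g, h}  B3 = {h, i}  B4 = {f, i}  B5 = {a, f}  B6 = {a, e}  B7 = {e, j}  B8 = {d, j}  B9 = {c, d}
Tree: B1–B2, B2–B3, B3–B4, B4–B5, B5–B6, B6–B7, B7–B8, B8–B9

Each bag holds 2 vertices, so the decomposition has width 1, which upper-bounds the treewidth. Any graph with an edge has treewidth ≥ 1, and G has the edge b–g. Therefore the treewidth is 1.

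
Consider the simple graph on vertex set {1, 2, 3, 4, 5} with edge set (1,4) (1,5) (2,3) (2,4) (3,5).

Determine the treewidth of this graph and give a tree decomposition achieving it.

Treewidth 2.
One optimal decomposition is:
Bags: B1 = {1, 3, 5}  B2 = {1, 2, 3}  B3 = {1, 2, 4}
Tree: B1–B2, B2–B3

Every bag has size at most 3, so the width is 3 − 1 = 2 and tw(G) ≤ 2. The edges 1–5–3–2–4–1 form a cycle, so G is not a tree and its treewidth is at least 2. The upper and lower bounds meet at 2, so that is the treewidth.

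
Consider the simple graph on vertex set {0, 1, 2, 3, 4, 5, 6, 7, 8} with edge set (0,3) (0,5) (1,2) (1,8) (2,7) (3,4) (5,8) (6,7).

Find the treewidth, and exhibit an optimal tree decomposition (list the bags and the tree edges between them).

The largest bag has 2 vertices, giving width 1; this decomposition certifies tw(G) ≤ 1. Any graph with an edge has treewidth ≥ 1, and G has the edge 4–3. Hence tw(G) = 1 exactly.

Treewidth 1.
One such decomposition:
Bags: B1 = {3, 4}  B2 = {0, 3}  B3 = {0, 5}  B4 = {5, 8}  B5 = {1, 8}  B6 = {1, 2}  B7 = {2, 7}  B8 = {6, 7}
Tree: B1–B2, B2–B3, B3–B4, B4–B5, B5–B6, B6–B7, B7–B8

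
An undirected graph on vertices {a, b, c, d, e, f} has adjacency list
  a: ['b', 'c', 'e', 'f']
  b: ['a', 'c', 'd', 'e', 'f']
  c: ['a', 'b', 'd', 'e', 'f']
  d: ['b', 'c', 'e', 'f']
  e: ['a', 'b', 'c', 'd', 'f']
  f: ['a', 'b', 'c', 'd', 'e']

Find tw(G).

A width-4 tree decomposition is:
Bags: B1 = {b, c, d, e, f}  B2 = {a, b, c, e, f}
Tree: B1–B2
Every bag has size at most 5, so the width is 5 − 1 = 4 and tw(G) ≤ 4. On the other hand G contains the 5-clique {b, c, d, e, f}. A clique must lie in a single bag of any decomposition, so no decomposition can have width below 4. The upper and lower bounds meet at 4, so that is the treewidth.

4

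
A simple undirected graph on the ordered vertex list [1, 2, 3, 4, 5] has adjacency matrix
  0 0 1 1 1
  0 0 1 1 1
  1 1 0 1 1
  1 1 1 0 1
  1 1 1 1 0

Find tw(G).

A width-3 tree decomposition is:
Bags: B1 = {1, 3, 4, 5}  B2 = {2, 3, 4, 5}
Tree: B1–B2
Every bag has size at most 4, so the width is 4 − 1 = 3 and tw(G) ≤ 3. For the lower bound, the 4 vertices {1, 3, 4, 5} are pairwise adjacent, and any tree decomposition puts a clique entirely inside one bag — forcing width ≥ 3. The upper and lower bounds meet at 3, so that is the treewidth.

3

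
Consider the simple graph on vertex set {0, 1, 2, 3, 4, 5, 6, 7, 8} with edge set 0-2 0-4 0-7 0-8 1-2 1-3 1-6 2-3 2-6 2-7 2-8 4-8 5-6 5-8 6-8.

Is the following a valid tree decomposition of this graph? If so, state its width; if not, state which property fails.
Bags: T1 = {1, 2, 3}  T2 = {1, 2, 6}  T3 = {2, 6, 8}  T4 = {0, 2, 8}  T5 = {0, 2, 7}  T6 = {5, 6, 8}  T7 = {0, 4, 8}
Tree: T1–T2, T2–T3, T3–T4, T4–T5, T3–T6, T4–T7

Checking the three conditions: (i) the bags cover all of {0, 1, 2, 3, 4, 5, 6, 7, 8}; (ii) for each edge, some bag contains both endpoints; (iii) the bags containing any fixed vertex form a subtree. All hold, so the decomposition is valid with width 3 − 1 = 2.

Yes; width 2.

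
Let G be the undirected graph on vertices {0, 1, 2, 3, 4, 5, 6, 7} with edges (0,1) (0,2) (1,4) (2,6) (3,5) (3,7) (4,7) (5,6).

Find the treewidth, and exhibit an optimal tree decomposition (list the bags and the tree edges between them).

Treewidth 2.
One optimal decomposition is:
Bags: B1 = {0, 1, 2}  B2 = {1, 2, 4}  B3 = {2, 4, 7}  B4 = {2, 3, 7}  B5 = {2, 3, 5}  B6 = {2, 5, 6}
Tree: B1–B2, B2–B3, B3–B4, B4–B5, B5–B6

Every bag has size at most 3, so the width is 3 − 1 = 2 and tw(G) ≤ 2. For the lower bound, G contains the cycle 2–0–1–4–7–3–5–6–2, so G is not a forest; only forests have treewidth ≤ 1, hence tw(G) ≥ 2. The upper and lower bounds meet at 2, so that is the treewidth.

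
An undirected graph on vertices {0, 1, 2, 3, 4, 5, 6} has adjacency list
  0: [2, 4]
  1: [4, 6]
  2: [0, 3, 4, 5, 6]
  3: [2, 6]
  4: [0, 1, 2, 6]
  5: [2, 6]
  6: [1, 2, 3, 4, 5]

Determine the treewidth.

A width-2 tree decomposition is:
Bags: B1 = {2, 5, 6}  B2 = {2, 4, 6}  B3 = {1, 4, 6}  B4 = {2, 3, 6}  B5 = {0, 2, 4}
Tree: B1–B2, B2–B3, B2–B4, B2–B5
Every bag has size at most 3, so the width is 3 − 1 = 2 and tw(G) ≤ 2. Conversely, {1, 4, 6} is a clique of size 3, and the vertices of any clique must share a bag in every tree decomposition; so some bag has ≥ 3 vertices and tw(G) ≥ 2. Therefore the treewidth is 2.

2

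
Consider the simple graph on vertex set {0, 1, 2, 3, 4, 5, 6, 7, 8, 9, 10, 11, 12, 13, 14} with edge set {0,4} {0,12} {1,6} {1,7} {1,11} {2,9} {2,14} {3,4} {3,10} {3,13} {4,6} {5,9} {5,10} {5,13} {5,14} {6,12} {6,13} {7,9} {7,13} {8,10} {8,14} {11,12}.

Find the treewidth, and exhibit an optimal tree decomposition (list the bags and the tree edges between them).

Each bag holds 4 vertices, so the decomposition has width 3, which upper-bounds the treewidth. For the lower bound: the 4 vertex sets {2,8,14}, {9}, {5}, {3,7,10,13} are disjoint, each induces a connected subgraph, and every pair is joined by at least one edge of G. Contracting each set to a single vertex therefore yields K_{4} as a minor, and since treewidth is minor-monotone, tw(G) ≥ tw(K_{4}) = 3. Combining the bounds, tw(G) = 3.

Treewidth 3.
Bags: B1 = {2, 8, 9, 14}  B2 = {5, 8, 9, 14}  B3 = {5, 8, 9, 10}  B4 = {5, 7, 9, 10}  B5 = {5, 7, 10, 13}  B6 = {3, 7, 10, 13}  B7 = {1, 3, 7, 13}  B8 = {1, 3, 6, 13}  B9 = {1, 3, 4, 6}  B10 = {1, 4, 6, 11}  B11 = {4, 6, 11, 12}  B12 = {0, 4, 11, 12}
Tree: B1–B2, B2–B3, B3–B4, B4–B5, B5–B6, B6–B7, B7–B8, B8–B9, B9–B10, B10–B11, B11–B12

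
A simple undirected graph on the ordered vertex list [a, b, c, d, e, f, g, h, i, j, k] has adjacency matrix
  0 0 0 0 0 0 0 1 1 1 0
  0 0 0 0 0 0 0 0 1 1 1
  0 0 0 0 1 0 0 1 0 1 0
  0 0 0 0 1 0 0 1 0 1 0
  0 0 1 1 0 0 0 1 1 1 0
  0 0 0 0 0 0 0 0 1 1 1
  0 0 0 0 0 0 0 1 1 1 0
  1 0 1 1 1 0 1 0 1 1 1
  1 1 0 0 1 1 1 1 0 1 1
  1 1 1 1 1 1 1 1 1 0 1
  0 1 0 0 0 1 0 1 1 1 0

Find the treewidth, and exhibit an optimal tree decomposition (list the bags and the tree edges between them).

The largest bag has 4 vertices, giving width 3; this decomposition certifies tw(G) ≤ 3. For the lower bound, the 4 vertices {d, e, h, j} are pairwise adjacent, and any tree decomposition puts a clique entirely inside one bag — forcing width ≥ 3. The upper and lower bounds meet at 3, so that is the treewidth.

Treewidth 3.
One such decomposition:
Bags: B1 = {b, i, j, k}  B2 = {h, i, j, k}  B3 = {g, h, i, j}  B4 = {e, h, i, j}  B5 = {d, e, h, j}  B6 = {c, e, h, j}  B7 = {a, h, i, j}  B8 = {f, i, j, k}
Tree: B1–B2, B2–B3, B3–B4, B4–B5, B5–B6, B3–B7, B1–B8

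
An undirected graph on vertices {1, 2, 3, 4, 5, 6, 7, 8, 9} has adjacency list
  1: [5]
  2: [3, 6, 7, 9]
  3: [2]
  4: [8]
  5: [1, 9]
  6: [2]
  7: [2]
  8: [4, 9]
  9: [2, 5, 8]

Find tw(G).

A width-1 tree decomposition is:
Bags: B1 = {8, 9}  B2 = {5, 9}  B3 = {4, 8}  B4 = {2, 9}  B5 = {2, 3}  B6 = {1, 5}  B7 = {2, 7}  B8 = {2, 6}
Tree: B1–B2, B1–B3, B2–B4, B4–B5, B2–B6, B5–B7, B4–B8
The largest bag has 2 vertices, giving width 1; this decomposition certifies tw(G) ≤ 1. Since G has at least one edge (e.g. 8–9), it is not an edgeless graph, so tw(G) ≥ 1. Hence tw(G) = 1 exactly.

1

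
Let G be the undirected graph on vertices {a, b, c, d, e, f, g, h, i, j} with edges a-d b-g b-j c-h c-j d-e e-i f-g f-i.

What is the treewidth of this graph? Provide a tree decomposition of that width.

Every bag has size at most 2, so the width is 2 − 1 = 1 and tw(G) ≤ 1. Any graph with an edge has treewidth ≥ 1, and G has the edge a–d. Therefore the treewidth is 1.

Treewidth 1.
One such decomposition:
Bags: B1 = {a, d}  B2 = {d, e}  B3 = {e, i}  B4 = {f, i}  B5 = {f, g}  B6 = {b, g}  B7 = {b, j}  B8 = {c, j}  B9 = {c, h}
Tree: B1–B2, B2–B3, B3–B4, B4–B5, B5–B6, B6–B7, B7–B8, B8–B9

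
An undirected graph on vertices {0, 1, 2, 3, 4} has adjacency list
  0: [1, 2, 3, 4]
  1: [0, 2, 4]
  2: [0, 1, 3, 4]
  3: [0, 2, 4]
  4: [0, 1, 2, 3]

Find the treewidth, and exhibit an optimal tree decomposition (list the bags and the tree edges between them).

Treewidth 3.
One optimal decomposition is:
Bags: B1 = {0, 2, 3, 4}  B2 = {0, 1, 2, 4}
Tree: B1–B2

Each bag holds 4 vertices, so the decomposition has width 3, which upper-bounds the treewidth. Conversely, {0, 1, 2, 4} is a clique of size 4, and the vertices of any clique must share a bag in every tree decomposition; so some bag has ≥ 4 vertices and tw(G) ≥ 3. Combining the bounds, tw(G) = 3.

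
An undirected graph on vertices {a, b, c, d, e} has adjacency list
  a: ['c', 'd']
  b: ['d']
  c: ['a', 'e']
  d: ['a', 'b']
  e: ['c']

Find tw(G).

1

A width-1 tree decomposition is:
Bags: B1 = {b, d}  B2 = {a, d}  B3 = {a, c}  B4 = {c, e}
Tree: B1–B2, B2–B3, B3–B4
Each bag holds 2 vertices, so the decomposition has width 1, which upper-bounds the treewidth. Any graph with an edge has treewidth ≥ 1, and G has the edge b–d. Hence tw(G) = 1 exactly.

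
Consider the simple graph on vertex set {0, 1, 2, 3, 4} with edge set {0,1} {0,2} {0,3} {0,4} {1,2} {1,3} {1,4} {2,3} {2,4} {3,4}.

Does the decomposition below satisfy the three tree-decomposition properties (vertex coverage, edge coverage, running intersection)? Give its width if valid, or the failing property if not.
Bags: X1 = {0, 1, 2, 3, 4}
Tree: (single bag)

Yes; width 4.

Vertex coverage: the bags together contain {0, 1, 2, 3, 4}, the full vertex set. Edge coverage: each edge of G has both endpoints in at least one bag. Running intersection: for every vertex, the bags containing it form a connected subtree. All three properties hold, so this is a valid tree decomposition of width max|bag| − 1 = 4, and hence tw(G) ≤ 4.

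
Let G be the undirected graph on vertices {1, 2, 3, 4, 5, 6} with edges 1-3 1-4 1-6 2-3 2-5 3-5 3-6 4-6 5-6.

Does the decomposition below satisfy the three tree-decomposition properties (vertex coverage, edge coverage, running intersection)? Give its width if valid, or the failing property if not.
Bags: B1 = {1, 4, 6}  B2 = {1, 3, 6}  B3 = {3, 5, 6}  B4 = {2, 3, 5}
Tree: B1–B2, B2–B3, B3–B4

Checking the three conditions: (i) the bags cover all of {1, 2, 3, 4, 5, 6}; (ii) for each edge, some bag contains both endpoints; (iii) the bags containing any fixed vertex form a subtree. All hold, so the decomposition is valid with width 3 − 1 = 2.

Yes; width 2.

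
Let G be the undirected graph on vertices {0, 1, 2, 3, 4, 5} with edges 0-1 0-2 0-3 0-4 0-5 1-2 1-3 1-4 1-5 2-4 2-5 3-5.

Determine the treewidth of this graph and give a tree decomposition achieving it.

Treewidth 3.
One optimal decomposition is:
Bags: B1 = {0, 1, 3, 5}  B2 = {0, 1, 2, 5}  B3 = {0, 1, 2, 4}
Tree: B1–B2, B2–B3

Each bag holds 4 vertices, so the decomposition has width 3, which upper-bounds the treewidth. On the other hand G contains the 4-clique {0, 1, 2, 4}. A clique must lie in a single bag of any decomposition, so no decomposition can have width below 3. Therefore the treewidth is 3.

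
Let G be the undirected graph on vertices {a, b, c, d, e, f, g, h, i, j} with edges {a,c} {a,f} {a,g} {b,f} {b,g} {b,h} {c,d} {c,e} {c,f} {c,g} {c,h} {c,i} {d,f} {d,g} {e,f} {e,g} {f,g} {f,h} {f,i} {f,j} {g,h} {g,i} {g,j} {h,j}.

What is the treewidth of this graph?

A width-3 tree decomposition is:
Bags: B1 = {c, f, g, h}  B2 = {f, g, h, j}  B3 = {c, d, f, g}  B4 = {c, e, f, g}  B5 = {b, f, g, h}  B6 = {c, f, g, i}  B7 = {a, c, f, g}
Tree: B1–B2, B1–B3, B1–B4, B1–B5, B3–B6, B3–B7
Every bag has size at most 4, so the width is 4 − 1 = 3 and tw(G) ≤ 3. On the other hand G contains the 4-clique {f, g, h, j}. A clique must lie in a single bag of any decomposition, so no decomposition can have width below 3. Therefore the treewidth is 3.

3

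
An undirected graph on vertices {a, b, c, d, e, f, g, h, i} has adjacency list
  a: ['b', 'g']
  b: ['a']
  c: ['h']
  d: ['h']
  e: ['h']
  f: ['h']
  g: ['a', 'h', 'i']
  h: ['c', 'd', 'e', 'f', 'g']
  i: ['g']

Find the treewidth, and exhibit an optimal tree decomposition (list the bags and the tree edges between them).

Treewidth 1.
One such decomposition:
Bags: B1 = {g, h}  B2 = {a, g}  B3 = {c, h}  B4 = {a, b}  B5 = {g, i}  B6 = {e, h}  B7 = {f, h}  B8 = {d, h}
Tree: B1–B2, B1–B3, B2–B4, B1–B5, B3–B6, B1–B7, B3–B8

Every bag has size at most 2, so the width is 2 − 1 = 1 and tw(G) ≤ 1. Since G has at least one edge (e.g. h–g), it is not an edgeless graph, so tw(G) ≥ 1. Therefore the treewidth is 1.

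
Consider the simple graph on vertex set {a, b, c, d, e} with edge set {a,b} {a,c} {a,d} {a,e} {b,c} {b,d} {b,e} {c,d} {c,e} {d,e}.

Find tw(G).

A width-4 tree decomposition is:
Bags: B1 = {a, b, c, d, e}
Tree: (single bag)
A single bag containing all 5 vertices is trivially a valid decomposition of width 4. Conversely, {a, b, c, d, e} is a clique of size 5, and the vertices of any clique must share a bag in every tree decomposition; so some bag has ≥ 5 vertices and tw(G) ≥ 4. Combining the bounds, tw(G) = 4.

4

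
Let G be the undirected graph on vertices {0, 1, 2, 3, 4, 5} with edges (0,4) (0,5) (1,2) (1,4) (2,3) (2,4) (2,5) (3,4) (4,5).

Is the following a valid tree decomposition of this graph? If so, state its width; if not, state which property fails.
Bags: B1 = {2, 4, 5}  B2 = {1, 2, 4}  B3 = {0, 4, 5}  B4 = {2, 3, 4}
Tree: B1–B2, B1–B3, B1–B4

Yes; width 2.

Checking the three conditions: (i) the bags cover all of {0, 1, 2, 3, 4, 5}; (ii) for each edge, some bag contains both endpoints; (iii) the bags containing any fixed vertex form a subtree. All hold, so the decomposition is valid with width 3 − 1 = 2.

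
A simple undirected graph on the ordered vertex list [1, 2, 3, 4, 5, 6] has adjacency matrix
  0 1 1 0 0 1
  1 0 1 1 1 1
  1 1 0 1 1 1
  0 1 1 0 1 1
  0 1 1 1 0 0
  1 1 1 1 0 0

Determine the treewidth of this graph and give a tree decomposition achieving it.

Treewidth 3.
One optimal decomposition is:
Bags: B1 = {2, 3, 4, 6}  B2 = {1, 2, 3, 6}  B3 = {2, 3, 4, 5}
Tree: B1–B2, B1–B3

Each bag holds 4 vertices, so the decomposition has width 3, which upper-bounds the treewidth. Conversely, {1, 2, 3, 6} is a clique of size 4, and the vertices of any clique must share a bag in every tree decomposition; so some bag has ≥ 4 vertices and tw(G) ≥ 3. Hence tw(G) = 3 exactly.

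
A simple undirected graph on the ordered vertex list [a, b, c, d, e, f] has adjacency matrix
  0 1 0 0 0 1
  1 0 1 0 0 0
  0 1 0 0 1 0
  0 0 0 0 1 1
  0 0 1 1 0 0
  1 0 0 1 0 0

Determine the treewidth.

2

A width-2 tree decomposition is:
Bags: B1 = {d, e, f}  B2 = {a, e, f}  B3 = {a, b, e}  B4 = {b, c, e}
Tree: B1–B2, B2–B3, B3–B4
Every bag has size at most 3, so the width is 3 − 1 = 2 and tw(G) ≤ 2. Since e–d–f–a–b–c–e is a cycle in G, G is not acyclic. Forests are exactly the graphs of treewidth ≤ 1, so tw(G) ≥ 2. Hence tw(G) = 2 exactly.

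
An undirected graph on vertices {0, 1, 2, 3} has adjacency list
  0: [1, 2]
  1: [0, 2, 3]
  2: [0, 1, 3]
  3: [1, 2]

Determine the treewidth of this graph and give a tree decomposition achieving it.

Treewidth 2.
One optimal decomposition is:
Bags: B1 = {1, 2, 3}  B2 = {0, 1, 2}
Tree: B1–B2

Each bag holds 3 vertices, so the decomposition has width 2, which upper-bounds the treewidth. On the other hand G contains the 3-clique {0, 1, 2}. A clique must lie in a single bag of any decomposition, so no decomposition can have width below 2. The upper and lower bounds meet at 2, so that is the treewidth.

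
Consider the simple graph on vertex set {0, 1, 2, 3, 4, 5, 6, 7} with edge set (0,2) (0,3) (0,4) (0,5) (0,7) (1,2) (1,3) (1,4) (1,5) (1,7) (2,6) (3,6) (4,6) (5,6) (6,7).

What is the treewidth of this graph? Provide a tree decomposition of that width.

The largest bag has 4 vertices, giving width 3; this decomposition certifies tw(G) ≤ 3. For the lower bound: the 4 vertex sets {0,3}, {5,6}, {1}, {4} are disjoint, each induces a connected subgraph, and every pair is joined by at least one edge of G. Contracting each set to a single vertex therefore yields K_{4} as a minor, and since treewidth is minor-monotone, tw(G) ≥ tw(K_{4}) = 3. Combining the bounds, tw(G) = 3.

Treewidth 3.
One such decomposition:
Bags: B1 = {0, 1, 3, 6}  B2 = {0, 1, 5, 6}  B3 = {0, 1, 4, 6}  B4 = {0, 1, 6, 7}  B5 = {0, 1, 2, 6}
Tree: B1–B2, B2–B3, B3–B4, B4–B5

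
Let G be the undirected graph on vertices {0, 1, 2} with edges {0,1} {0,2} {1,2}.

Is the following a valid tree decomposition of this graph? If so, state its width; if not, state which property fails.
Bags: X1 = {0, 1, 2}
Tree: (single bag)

Yes; width 2.

Every vertex of G appears in some bag (union = {0, 1, 2}); every edge is covered by a bag; and for each vertex v the set of bags containing v is connected in the bag tree. The decomposition is therefore valid. The largest bag has 3 vertices, so the width is 2.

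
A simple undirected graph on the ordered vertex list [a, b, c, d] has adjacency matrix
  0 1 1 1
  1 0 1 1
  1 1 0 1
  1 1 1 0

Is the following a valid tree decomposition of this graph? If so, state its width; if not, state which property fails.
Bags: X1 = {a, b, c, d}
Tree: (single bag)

Yes; width 3.

Checking the three conditions: (i) the bags cover all of {a, b, c, d}; (ii) for each edge, some bag contains both endpoints; (iii) the bags containing any fixed vertex form a subtree. All hold, so the decomposition is valid with width 4 − 1 = 3.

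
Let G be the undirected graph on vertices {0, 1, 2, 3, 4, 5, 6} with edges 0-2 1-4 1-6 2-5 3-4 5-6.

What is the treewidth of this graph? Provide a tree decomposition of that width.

Treewidth 1.
One optimal decomposition is:
Bags: B1 = {0, 2}  B2 = {2, 5}  B3 = {5, 6}  B4 = {1, 6}  B5 = {1, 4}  B6 = {3, 4}
Tree: B1–B2, B2–B3, B3–B4, B4–B5, B5–B6

The largest bag has 2 vertices, giving width 1; this decomposition certifies tw(G) ≤ 1. G has an edge, so its treewidth is at least 1. Combining the bounds, tw(G) = 1.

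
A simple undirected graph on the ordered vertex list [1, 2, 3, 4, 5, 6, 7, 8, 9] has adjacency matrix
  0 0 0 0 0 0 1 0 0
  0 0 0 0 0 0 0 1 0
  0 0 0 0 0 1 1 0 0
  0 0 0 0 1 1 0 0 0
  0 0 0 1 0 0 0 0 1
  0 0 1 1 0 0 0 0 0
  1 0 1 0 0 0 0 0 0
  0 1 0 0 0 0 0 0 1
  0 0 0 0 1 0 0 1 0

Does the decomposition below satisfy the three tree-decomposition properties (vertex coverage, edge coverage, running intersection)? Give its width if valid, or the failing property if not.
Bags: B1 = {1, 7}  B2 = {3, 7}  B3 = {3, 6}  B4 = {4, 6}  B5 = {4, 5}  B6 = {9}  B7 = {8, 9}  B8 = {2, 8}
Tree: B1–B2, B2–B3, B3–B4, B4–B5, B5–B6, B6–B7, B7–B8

No — edge (5,9) lies in no bag.

A tree decomposition must satisfy three properties: every vertex lies in some bag; for every edge, both endpoints lie together in some bag; and for every vertex, the bags containing it form a connected subtree. Here edge (5,9) lies in no bag, so the decomposition is invalid.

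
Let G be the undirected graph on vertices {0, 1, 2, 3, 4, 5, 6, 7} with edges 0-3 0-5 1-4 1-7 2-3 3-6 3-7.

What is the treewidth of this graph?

1

A width-1 tree decomposition is:
Bags: B1 = {0, 3}  B2 = {3, 6}  B3 = {3, 7}  B4 = {1, 7}  B5 = {2, 3}  B6 = {0, 5}  B7 = {1, 4}
Tree: B1–B2, B2–B3, B3–B4, B1–B5, B1–B6, B4–B7
Each bag holds 2 vertices, so the decomposition has width 1, which upper-bounds the treewidth. Any graph with an edge has treewidth ≥ 1, and G has the edge 3–0. The upper and lower bounds meet at 1, so that is the treewidth.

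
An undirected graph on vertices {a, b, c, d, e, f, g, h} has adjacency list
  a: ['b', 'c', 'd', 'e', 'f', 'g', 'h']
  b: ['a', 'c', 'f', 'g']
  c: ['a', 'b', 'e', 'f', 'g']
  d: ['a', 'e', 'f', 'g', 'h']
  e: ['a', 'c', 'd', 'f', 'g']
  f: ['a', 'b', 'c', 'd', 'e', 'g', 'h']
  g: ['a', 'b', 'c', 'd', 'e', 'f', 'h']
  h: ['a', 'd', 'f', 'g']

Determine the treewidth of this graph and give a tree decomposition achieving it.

Each bag holds 5 vertices, so the decomposition has width 4, which upper-bounds the treewidth. On the other hand G contains the 5-clique {a, d, e, f, g}. A clique must lie in a single bag of any decomposition, so no decomposition can have width below 4. The upper and lower bounds meet at 4, so that is the treewidth.

Treewidth 4.
Bags: B1 = {a, d, e, f, g}  B2 = {a, d, f, g, h}  B3 = {a, c, e, f, g}  B4 = {a, b, c, f, g}
Tree: B1–B2, B1–B3, B3–B4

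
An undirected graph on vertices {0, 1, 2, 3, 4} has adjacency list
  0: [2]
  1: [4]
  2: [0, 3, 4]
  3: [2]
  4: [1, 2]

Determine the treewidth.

1

A width-1 tree decomposition is:
Bags: B1 = {0, 2}  B2 = {2, 3}  B3 = {2, 4}  B4 = {1, 4}
Tree: B1–B2, B2–B3, B3–B4
Every bag has size at most 2, so the width is 2 − 1 = 1 and tw(G) ≤ 1. Any graph with an edge has treewidth ≥ 1, and G has the edge 0–2. Hence tw(G) = 1 exactly.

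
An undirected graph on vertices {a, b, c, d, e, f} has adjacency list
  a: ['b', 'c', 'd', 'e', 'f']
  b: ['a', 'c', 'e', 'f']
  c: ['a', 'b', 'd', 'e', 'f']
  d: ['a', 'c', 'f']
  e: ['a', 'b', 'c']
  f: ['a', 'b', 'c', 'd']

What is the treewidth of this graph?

A width-3 tree decomposition is:
Bags: B1 = {a, b, c, f}  B2 = {a, c, d, f}  B3 = {a, b, c, e}
Tree: B1–B2, B1–B3
Every bag has size at most 4, so the width is 4 − 1 = 3 and tw(G) ≤ 3. On the other hand G contains the 4-clique {a, b, c, e}. A clique must lie in a single bag of any decomposition, so no decomposition can have width below 3. Hence tw(G) = 3 exactly.

3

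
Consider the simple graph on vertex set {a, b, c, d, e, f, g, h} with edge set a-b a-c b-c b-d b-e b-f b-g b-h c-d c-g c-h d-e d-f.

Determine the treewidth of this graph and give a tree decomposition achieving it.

Every bag has size at most 3, so the width is 3 − 1 = 2 and tw(G) ≤ 2. For the lower bound, the 3 vertices {b, d, e} are pairwise adjacent, and any tree decomposition puts a clique entirely inside one bag — forcing width ≥ 2. The upper and lower bounds meet at 2, so that is the treewidth.

Treewidth 2.
One such decomposition:
Bags: B1 = {b, d, f}  B2 = {b, d, e}  B3 = {b, c, d}  B4 = {a, b, c}  B5 = {b, c, g}  B6 = {b, c, h}
Tree: B1–B2, B2–B3, B3–B4, B3–B5, B3–B6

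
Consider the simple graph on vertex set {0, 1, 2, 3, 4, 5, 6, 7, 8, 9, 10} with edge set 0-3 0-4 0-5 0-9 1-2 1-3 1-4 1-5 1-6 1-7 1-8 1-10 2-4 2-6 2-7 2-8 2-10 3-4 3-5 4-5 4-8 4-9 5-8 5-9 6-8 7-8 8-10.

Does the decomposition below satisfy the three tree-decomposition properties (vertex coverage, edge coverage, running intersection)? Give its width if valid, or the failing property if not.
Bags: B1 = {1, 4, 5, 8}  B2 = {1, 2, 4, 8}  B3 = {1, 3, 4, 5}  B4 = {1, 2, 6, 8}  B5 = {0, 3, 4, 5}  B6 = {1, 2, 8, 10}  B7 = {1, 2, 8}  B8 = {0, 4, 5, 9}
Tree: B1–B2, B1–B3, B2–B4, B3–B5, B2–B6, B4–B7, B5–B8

No — vertex 7 appears in no bag.

A tree decomposition must satisfy three properties: every vertex lies in some bag; for every edge, both endpoints lie together in some bag; and for every vertex, the bags containing it form a connected subtree. Here vertex 7 appears in no bag, so the decomposition is invalid.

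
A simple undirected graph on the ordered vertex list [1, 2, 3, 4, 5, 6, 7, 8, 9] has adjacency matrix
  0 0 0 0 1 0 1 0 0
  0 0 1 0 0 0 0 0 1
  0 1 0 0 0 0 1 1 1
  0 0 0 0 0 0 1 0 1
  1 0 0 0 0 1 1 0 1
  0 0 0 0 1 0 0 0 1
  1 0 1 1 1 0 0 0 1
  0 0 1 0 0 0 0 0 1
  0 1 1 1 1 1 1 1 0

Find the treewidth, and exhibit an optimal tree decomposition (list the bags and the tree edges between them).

The largest bag has 3 vertices, giving width 2; this decomposition certifies tw(G) ≤ 2. Conversely, {1, 5, 7} is a clique of size 3, and the vertices of any clique must share a bag in every tree decomposition; so some bag has ≥ 3 vertices and tw(G) ≥ 2. Hence tw(G) = 2 exactly.

Treewidth 2.
One such decomposition:
Bags: B1 = {3, 7, 9}  B2 = {3, 8, 9}  B3 = {5, 7, 9}  B4 = {1, 5, 7}  B5 = {2, 3, 9}  B6 = {4, 7, 9}  B7 = {5, 6, 9}
Tree: B1–B2, B1–B3, B3–B4, B1–B5, B3–B6, B3–B7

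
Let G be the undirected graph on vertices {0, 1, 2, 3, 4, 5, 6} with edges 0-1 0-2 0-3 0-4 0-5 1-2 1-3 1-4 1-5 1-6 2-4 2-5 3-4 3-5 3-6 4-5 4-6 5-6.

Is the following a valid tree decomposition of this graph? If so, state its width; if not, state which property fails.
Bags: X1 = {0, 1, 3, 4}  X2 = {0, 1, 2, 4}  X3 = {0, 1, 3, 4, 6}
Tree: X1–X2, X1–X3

No — vertex 5 appears in no bag.

A tree decomposition must satisfy three properties: every vertex lies in some bag; for every edge, both endpoints lie together in some bag; and for every vertex, the bags containing it form a connected subtree. Here vertex 5 appears in no bag, so the decomposition is invalid.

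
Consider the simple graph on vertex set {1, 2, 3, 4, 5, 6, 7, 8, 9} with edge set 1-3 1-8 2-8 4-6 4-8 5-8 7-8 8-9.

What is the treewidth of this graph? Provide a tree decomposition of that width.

Every bag has size at most 2, so the width is 2 − 1 = 1 and tw(G) ≤ 1. Any graph with an edge has treewidth ≥ 1, and G has the edge 4–8. The upper and lower bounds meet at 1, so that is the treewidth.

Treewidth 1.
One such decomposition:
Bags: B1 = {4, 8}  B2 = {4, 6}  B3 = {1, 8}  B4 = {1, 3}  B5 = {5, 8}  B6 = {8, 9}  B7 = {7, 8}  B8 = {2, 8}
Tree: B1–B2, B1–B3, B3–B4, B3–B5, B5–B6, B5–B7, B7–B8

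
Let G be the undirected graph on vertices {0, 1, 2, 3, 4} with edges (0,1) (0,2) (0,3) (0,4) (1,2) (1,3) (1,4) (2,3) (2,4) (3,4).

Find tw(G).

4

A width-4 tree decomposition is:
Bags: B1 = {0, 1, 2, 3, 4}
Tree: (single bag)
With just one bag of size 5, the width is 5 − 1 = 4, so tw(G) ≤ 4. Conversely, {0, 1, 2, 3, 4} is a clique of size 5, and the vertices of any clique must share a bag in every tree decomposition; so some bag has ≥ 5 vertices and tw(G) ≥ 4. Therefore the treewidth is 4.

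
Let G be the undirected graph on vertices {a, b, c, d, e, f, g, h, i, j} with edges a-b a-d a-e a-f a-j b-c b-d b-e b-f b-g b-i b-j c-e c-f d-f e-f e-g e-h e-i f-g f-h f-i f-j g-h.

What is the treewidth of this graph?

3

A width-3 tree decomposition is:
Bags: B1 = {a, b, d, f}  B2 = {a, b, f, j}  B3 = {a, b, e, f}  B4 = {b, e, f, g}  B5 = {e, f, g, h}  B6 = {b, e, f, i}  B7 = {b, c, e, f}
Tree: B1–B2, B2–B3, B3–B4, B4–B5, B4–B6, B3–B7
Every bag has size at most 4, so the width is 4 − 1 = 3 and tw(G) ≤ 3. For the lower bound, the 4 vertices {e, f, g, h} are pairwise adjacent, and any tree decomposition puts a clique entirely inside one bag — forcing width ≥ 3. The upper and lower bounds meet at 3, so that is the treewidth.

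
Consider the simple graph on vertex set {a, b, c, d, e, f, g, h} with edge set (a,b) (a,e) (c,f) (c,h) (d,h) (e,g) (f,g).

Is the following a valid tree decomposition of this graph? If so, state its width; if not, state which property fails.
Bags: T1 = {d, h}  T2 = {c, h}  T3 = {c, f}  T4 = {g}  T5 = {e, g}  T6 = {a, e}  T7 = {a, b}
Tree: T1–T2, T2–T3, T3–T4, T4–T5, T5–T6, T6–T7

A tree decomposition must satisfy three properties: every vertex lies in some bag; for every edge, both endpoints lie together in some bag; and for every vertex, the bags containing it form a connected subtree. Here edge (f,g) lies in no bag, so the decomposition is invalid.

No — edge (f,g) lies in no bag.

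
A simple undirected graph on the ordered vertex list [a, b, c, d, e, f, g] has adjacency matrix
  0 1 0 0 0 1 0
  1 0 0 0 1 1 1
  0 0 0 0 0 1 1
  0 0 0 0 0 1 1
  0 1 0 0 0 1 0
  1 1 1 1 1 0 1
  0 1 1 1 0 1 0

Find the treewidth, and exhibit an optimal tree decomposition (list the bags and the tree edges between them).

Each bag holds 3 vertices, so the decomposition has width 2, which upper-bounds the treewidth. Conversely, {d, f, g} is a clique of size 3, and the vertices of any clique must share a bag in every tree decomposition; so some bag has ≥ 3 vertices and tw(G) ≥ 2. Therefore the treewidth is 2.

Treewidth 2.
One optimal decomposition is:
Bags: B1 = {b, e, f}  B2 = {b, f, g}  B3 = {d, f, g}  B4 = {a, b, f}  B5 = {c, f, g}
Tree: B1–B2, B2–B3, B1–B4, B3–B5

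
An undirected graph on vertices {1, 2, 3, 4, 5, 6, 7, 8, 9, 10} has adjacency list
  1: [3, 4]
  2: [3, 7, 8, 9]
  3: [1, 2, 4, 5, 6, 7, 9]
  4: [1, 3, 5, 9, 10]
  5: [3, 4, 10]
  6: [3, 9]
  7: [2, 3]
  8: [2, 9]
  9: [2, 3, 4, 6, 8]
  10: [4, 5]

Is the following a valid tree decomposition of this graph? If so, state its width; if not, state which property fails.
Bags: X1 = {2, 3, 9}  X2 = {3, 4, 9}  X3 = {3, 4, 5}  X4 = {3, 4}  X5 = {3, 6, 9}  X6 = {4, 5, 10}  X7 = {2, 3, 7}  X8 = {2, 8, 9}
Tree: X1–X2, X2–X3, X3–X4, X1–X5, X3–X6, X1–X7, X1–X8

No — vertex 1 appears in no bag.

A tree decomposition must satisfy three properties: every vertex lies in some bag; for every edge, both endpoints lie together in some bag; and for every vertex, the bags containing it form a connected subtree. Here vertex 1 appears in no bag, so the decomposition is invalid.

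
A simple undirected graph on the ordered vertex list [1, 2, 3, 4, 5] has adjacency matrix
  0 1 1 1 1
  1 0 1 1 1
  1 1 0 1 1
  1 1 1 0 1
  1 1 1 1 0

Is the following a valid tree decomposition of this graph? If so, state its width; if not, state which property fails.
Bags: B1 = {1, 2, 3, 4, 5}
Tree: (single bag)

Yes; width 4.

Checking the three conditions: (i) the bags cover all of {1, 2, 3, 4, 5}; (ii) for each edge, some bag contains both endpoints; (iii) the bags containing any fixed vertex form a subtree. All hold, so the decomposition is valid with width 5 − 1 = 4.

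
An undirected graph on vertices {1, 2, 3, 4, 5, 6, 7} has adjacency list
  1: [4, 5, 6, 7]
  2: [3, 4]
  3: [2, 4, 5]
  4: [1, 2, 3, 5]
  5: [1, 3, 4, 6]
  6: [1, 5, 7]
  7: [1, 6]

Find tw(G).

A width-2 tree decomposition is:
Bags: B1 = {1, 5, 6}  B2 = {1, 4, 5}  B3 = {3, 4, 5}  B4 = {1, 6, 7}  B5 = {2, 3, 4}
Tree: B1–B2, B2–B3, B1–B4, B3–B5
Every bag has size at most 3, so the width is 3 − 1 = 2 and tw(G) ≤ 2. Conversely, {1, 4, 5} is a clique of size 3, and the vertices of any clique must share a bag in every tree decomposition; so some bag has ≥ 3 vertices and tw(G) ≥ 2. Hence tw(G) = 2 exactly.

2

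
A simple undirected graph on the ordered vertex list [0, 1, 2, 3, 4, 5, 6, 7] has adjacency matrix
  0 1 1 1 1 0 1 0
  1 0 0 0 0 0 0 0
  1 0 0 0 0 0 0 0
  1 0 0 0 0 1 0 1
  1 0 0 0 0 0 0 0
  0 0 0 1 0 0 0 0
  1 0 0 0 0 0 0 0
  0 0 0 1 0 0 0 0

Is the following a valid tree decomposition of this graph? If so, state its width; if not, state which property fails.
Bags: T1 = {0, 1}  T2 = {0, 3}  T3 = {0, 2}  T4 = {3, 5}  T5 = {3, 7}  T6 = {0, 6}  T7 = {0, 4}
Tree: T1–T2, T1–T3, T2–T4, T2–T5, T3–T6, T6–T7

Every vertex of G appears in some bag (union = {0, 1, 2, 3, 4, 5, 6, 7}); every edge is covered by a bag; and for each vertex v the set of bags containing v is connected in the bag tree. The decomposition is therefore valid. The largest bag has 2 vertices, so the width is 1.

Yes; width 1.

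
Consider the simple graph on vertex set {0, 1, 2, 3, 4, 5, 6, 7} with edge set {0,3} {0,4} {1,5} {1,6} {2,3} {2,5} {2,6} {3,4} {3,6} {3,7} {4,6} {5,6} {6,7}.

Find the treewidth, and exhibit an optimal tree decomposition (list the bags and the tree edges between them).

The largest bag has 3 vertices, giving width 2; this decomposition certifies tw(G) ≤ 2. On the other hand G contains the 3-clique {0, 3, 4}. A clique must lie in a single bag of any decomposition, so no decomposition can have width below 2. Therefore the treewidth is 2.

Treewidth 2.
One such decomposition:
Bags: B1 = {3, 4, 6}  B2 = {2, 3, 6}  B3 = {3, 6, 7}  B4 = {2, 5, 6}  B5 = {1, 5, 6}  B6 = {0, 3, 4}
Tree: B1–B2, B1–B3, B2–B4, B4–B5, B1–B6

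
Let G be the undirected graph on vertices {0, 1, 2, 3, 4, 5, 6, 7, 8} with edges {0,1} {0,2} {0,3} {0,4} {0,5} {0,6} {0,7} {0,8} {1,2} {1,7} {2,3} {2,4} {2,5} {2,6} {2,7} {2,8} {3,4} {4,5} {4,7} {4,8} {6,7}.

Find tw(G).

A width-3 tree decomposition is:
Bags: B1 = {0, 1, 2, 7}  B2 = {0, 2, 6, 7}  B3 = {0, 2, 4, 7}  B4 = {0, 2, 3, 4}  B5 = {0, 2, 4, 5}  B6 = {0, 2, 4, 8}
Tree: B1–B2, B1–B3, B3–B4, B4–B5, B4–B6
The largest bag has 4 vertices, giving width 3; this decomposition certifies tw(G) ≤ 3. For the lower bound, the 4 vertices {0, 1, 2, 7} are pairwise adjacent, and any tree decomposition puts a clique entirely inside one bag — forcing width ≥ 3. Therefore the treewidth is 3.

3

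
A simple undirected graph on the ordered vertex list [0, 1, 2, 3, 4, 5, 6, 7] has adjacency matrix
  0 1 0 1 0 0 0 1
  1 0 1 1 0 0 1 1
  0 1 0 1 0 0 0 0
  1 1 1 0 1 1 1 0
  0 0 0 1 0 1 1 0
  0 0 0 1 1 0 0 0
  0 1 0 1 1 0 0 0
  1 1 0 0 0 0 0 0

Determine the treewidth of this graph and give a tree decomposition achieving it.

Treewidth 2.
One such decomposition:
Bags: B1 = {1, 3, 6}  B2 = {3, 4, 6}  B3 = {3, 4, 5}  B4 = {0, 1, 3}  B5 = {0, 1, 7}  B6 = {1, 2, 3}
Tree: B1–B2, B2–B3, B1–B4, B4–B5, B4–B6

Every bag has size at most 3, so the width is 3 − 1 = 2 and tw(G) ≤ 2. For the lower bound, the 3 vertices {0, 1, 3} are pairwise adjacent, and any tree decomposition puts a clique entirely inside one bag — forcing width ≥ 2. The upper and lower bounds meet at 2, so that is the treewidth.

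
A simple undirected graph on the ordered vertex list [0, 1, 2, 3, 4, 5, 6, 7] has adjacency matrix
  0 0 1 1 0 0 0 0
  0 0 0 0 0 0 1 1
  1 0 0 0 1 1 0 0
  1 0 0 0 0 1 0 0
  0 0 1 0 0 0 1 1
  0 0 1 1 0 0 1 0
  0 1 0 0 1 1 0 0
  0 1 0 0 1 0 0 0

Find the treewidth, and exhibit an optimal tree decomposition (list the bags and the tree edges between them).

Treewidth 2.
One optimal decomposition is:
Bags: B1 = {0, 2, 3}  B2 = {2, 3, 5}  B3 = {2, 4, 5}  B4 = {4, 5, 6}  B5 = {4, 6, 7}  B6 = {1, 6, 7}
Tree: B1–B2, B2–B3, B3–B4, B4–B5, B5–B6

Every bag has size at most 3, so the width is 3 − 1 = 2 and tw(G) ≤ 2. The edges 0–3–5–2–0 form a cycle, so G is not a tree and its treewidth is at least 2. Therefore the treewidth is 2.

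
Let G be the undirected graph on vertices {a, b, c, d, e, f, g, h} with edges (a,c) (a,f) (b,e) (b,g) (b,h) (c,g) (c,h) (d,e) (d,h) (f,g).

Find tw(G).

A width-2 tree decomposition is:
Bags: B1 = {a, c, f}  B2 = {c, f, g}  B3 = {c, g, h}  B4 = {b, g, h}  B5 = {b, d, h}  B6 = {b, d, e}
Tree: B1–B2, B2–B3, B3–B4, B4–B5, B5–B6
The largest bag has 3 vertices, giving width 2; this decomposition certifies tw(G) ≤ 2. Since a–f–g–c–a is a cycle in G, G is not acyclic. Forests are exactly the graphs of treewidth ≤ 1, so tw(G) ≥ 2. Combining the bounds, tw(G) = 2.

2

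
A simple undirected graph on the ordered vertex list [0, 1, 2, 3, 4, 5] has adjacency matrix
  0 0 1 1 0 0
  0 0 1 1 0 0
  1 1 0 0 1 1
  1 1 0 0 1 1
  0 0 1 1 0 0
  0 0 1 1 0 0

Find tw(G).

2

A width-2 tree decomposition is:
Bags: B1 = {0, 2, 3}  B2 = {1, 2, 3}  B3 = {2, 3, 5}  B4 = {2, 3, 4}
Tree: B1–B2, B2–B3, B3–B4
Every bag has size at most 3, so the width is 3 − 1 = 2 and tw(G) ≤ 2. Since 3–0–2–1–3 is a cycle in G, G is not acyclic. Forests are exactly the graphs of treewidth ≤ 1, so tw(G) ≥ 2. The upper and lower bounds meet at 2, so that is the treewidth.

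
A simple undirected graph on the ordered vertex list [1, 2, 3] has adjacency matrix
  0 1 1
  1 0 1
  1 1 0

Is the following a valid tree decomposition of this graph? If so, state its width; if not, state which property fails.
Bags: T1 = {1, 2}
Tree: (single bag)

A tree decomposition must satisfy three properties: every vertex lies in some bag; for every edge, both endpoints lie together in some bag; and for every vertex, the bags containing it form a connected subtree. Here vertex 3 appears in no bag, so the decomposition is invalid.

No — vertex 3 appears in no bag.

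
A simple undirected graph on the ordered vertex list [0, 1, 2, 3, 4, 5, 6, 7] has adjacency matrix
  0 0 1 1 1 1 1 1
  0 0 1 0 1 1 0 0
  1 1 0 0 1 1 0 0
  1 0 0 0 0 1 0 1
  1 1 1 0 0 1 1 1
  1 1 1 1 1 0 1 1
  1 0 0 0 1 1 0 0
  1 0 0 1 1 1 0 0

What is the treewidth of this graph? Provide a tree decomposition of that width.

Treewidth 3.
Bags: B1 = {0, 4, 5, 7}  B2 = {0, 2, 4, 5}  B3 = {0, 4, 5, 6}  B4 = {1, 2, 4, 5}  B5 = {0, 3, 5, 7}
Tree: B1–B2, B2–B3, B2–B4, B1–B5

Each bag holds 4 vertices, so the decomposition has width 3, which upper-bounds the treewidth. On the other hand G contains the 4-clique {0, 3, 5, 7}. A clique must lie in a single bag of any decomposition, so no decomposition can have width below 3. Therefore the treewidth is 3.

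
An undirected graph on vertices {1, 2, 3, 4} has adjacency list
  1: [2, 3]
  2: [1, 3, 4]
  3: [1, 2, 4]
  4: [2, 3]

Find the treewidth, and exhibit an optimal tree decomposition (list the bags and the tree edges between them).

The largest bag has 3 vertices, giving width 2; this decomposition certifies tw(G) ≤ 2. On the other hand G contains the 3-clique {1, 2, 3}. A clique must lie in a single bag of any decomposition, so no decomposition can have width below 2. Therefore the treewidth is 2.

Treewidth 2.
Bags: B1 = {1, 2, 3}  B2 = {2, 3, 4}
Tree: B1–B2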